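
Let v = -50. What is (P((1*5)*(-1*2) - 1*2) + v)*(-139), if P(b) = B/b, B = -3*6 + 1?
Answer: 81037/12 ≈ 6753.1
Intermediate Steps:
B = -17 (B = -18 + 1 = -17)
P(b) = -17/b
(P((1*5)*(-1*2) - 1*2) + v)*(-139) = (-17/((1*5)*(-1*2) - 1*2) - 50)*(-139) = (-17/(5*(-2) - 2) - 50)*(-139) = (-17/(-10 - 2) - 50)*(-139) = (-17/(-12) - 50)*(-139) = (-17*(-1/12) - 50)*(-139) = (17/12 - 50)*(-139) = -583/12*(-139) = 81037/12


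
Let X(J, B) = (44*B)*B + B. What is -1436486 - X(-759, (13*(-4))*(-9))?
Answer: -11074010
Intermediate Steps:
X(J, B) = B + 44*B² (X(J, B) = 44*B² + B = B + 44*B²)
-1436486 - X(-759, (13*(-4))*(-9)) = -1436486 - (13*(-4))*(-9)*(1 + 44*((13*(-4))*(-9))) = -1436486 - (-52*(-9))*(1 + 44*(-52*(-9))) = -1436486 - 468*(1 + 44*468) = -1436486 - 468*(1 + 20592) = -1436486 - 468*20593 = -1436486 - 1*9637524 = -1436486 - 9637524 = -11074010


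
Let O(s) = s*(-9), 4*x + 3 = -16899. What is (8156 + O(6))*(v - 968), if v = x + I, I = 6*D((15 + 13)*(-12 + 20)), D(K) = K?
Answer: -31188649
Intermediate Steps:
x = -8451/2 (x = -¾ + (¼)*(-16899) = -¾ - 16899/4 = -8451/2 ≈ -4225.5)
I = 1344 (I = 6*((15 + 13)*(-12 + 20)) = 6*(28*8) = 6*224 = 1344)
O(s) = -9*s
v = -5763/2 (v = -8451/2 + 1344 = -5763/2 ≈ -2881.5)
(8156 + O(6))*(v - 968) = (8156 - 9*6)*(-5763/2 - 968) = (8156 - 54)*(-7699/2) = 8102*(-7699/2) = -31188649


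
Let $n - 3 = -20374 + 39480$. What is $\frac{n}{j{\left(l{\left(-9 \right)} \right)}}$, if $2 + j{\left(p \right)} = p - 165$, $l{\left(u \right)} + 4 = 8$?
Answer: $- \frac{19109}{163} \approx -117.23$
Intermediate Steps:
$n = 19109$ ($n = 3 + \left(-20374 + 39480\right) = 3 + 19106 = 19109$)
$l{\left(u \right)} = 4$ ($l{\left(u \right)} = -4 + 8 = 4$)
$j{\left(p \right)} = -167 + p$ ($j{\left(p \right)} = -2 + \left(p - 165\right) = -2 + \left(-165 + p\right) = -167 + p$)
$\frac{n}{j{\left(l{\left(-9 \right)} \right)}} = \frac{19109}{-167 + 4} = \frac{19109}{-163} = 19109 \left(- \frac{1}{163}\right) = - \frac{19109}{163}$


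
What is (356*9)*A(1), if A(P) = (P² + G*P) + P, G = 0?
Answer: 6408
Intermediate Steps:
A(P) = P + P² (A(P) = (P² + 0*P) + P = (P² + 0) + P = P² + P = P + P²)
(356*9)*A(1) = (356*9)*(1*(1 + 1)) = 3204*(1*2) = 3204*2 = 6408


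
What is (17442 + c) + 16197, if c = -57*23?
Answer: 32328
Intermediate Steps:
c = -1311
(17442 + c) + 16197 = (17442 - 1311) + 16197 = 16131 + 16197 = 32328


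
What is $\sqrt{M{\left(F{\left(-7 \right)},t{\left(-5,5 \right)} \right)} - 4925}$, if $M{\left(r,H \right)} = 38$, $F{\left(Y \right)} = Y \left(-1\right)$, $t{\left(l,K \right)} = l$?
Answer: $3 i \sqrt{543} \approx 69.907 i$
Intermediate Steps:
$F{\left(Y \right)} = - Y$
$\sqrt{M{\left(F{\left(-7 \right)},t{\left(-5,5 \right)} \right)} - 4925} = \sqrt{38 - 4925} = \sqrt{-4887} = 3 i \sqrt{543}$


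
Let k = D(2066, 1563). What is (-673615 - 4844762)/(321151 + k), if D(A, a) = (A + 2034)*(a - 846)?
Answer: -5518377/3260851 ≈ -1.6923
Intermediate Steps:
D(A, a) = (-846 + a)*(2034 + A) (D(A, a) = (2034 + A)*(-846 + a) = (-846 + a)*(2034 + A))
k = 2939700 (k = -1720764 - 846*2066 + 2034*1563 + 2066*1563 = -1720764 - 1747836 + 3179142 + 3229158 = 2939700)
(-673615 - 4844762)/(321151 + k) = (-673615 - 4844762)/(321151 + 2939700) = -5518377/3260851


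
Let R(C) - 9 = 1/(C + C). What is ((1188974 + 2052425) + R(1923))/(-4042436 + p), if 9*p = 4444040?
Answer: -37399365507/40944367288 ≈ -0.91342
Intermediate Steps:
p = 4444040/9 (p = (1/9)*4444040 = 4444040/9 ≈ 4.9378e+5)
R(C) = 9 + 1/(2*C) (R(C) = 9 + 1/(C + C) = 9 + 1/(2*C))
((1188974 + 2052425) + R(1923))/(-4042436 + p) = ((1188974 + 2052425) + (9 + (1/2)/1923))/(-4042436 + 4444040/9) = (3241399 + (9 + (1/2)*(1/1923)))/(-31937884/9) = (3241399 + (9 + 1/3846))*(-9/31937884) = (3241399 + 34615/3846)*(-9/31937884) = (12466455169/3846)*(-9/31937884) = -37399365507/40944367288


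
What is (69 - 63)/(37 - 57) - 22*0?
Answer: -3/10 ≈ -0.30000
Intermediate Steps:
(69 - 63)/(37 - 57) - 22*0 = 6/(-20) + 0 = 6*(-1/20) + 0 = -3/10 + 0 = -3/10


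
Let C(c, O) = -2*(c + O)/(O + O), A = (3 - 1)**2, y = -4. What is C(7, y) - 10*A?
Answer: -157/4 ≈ -39.250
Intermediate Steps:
A = 4 (A = 2**2 = 4)
C(c, O) = -(O + c)/O (C(c, O) = -2*(O + c)/(2*O) = -2*(O + c)*1/(2*O) = -(O + c)/O)
C(7, y) - 10*A = (-1*(-4) - 1*7)/(-4) - 10*4 = -(4 - 7)/4 - 40 = -1/4*(-3) - 40 = 3/4 - 40 = -157/4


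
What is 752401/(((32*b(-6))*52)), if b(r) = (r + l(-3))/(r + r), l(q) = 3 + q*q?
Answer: -57877/64 ≈ -904.33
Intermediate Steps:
l(q) = 3 + q²
b(r) = (12 + r)/(2*r) (b(r) = (r + (3 + (-3)²))/(r + r) = (r + (3 + 9))/((2*r)) = (r + 12)*(1/(2*r)) = (12 + r)*(1/(2*r)) = (12 + r)/(2*r))
752401/(((32*b(-6))*52)) = 752401/(((32*((½)*(12 - 6)/(-6)))*52)) = 752401/(((32*((½)*(-⅙)*6))*52)) = 752401/(((32*(-½))*52)) = 752401/((-16*52)) = 752401/(-832) = 752401*(-1/832) = -57877/64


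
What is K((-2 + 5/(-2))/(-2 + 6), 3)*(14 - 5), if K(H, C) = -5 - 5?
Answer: -90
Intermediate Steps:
K(H, C) = -10
K((-2 + 5/(-2))/(-2 + 6), 3)*(14 - 5) = -10*(14 - 5) = -10*9 = -90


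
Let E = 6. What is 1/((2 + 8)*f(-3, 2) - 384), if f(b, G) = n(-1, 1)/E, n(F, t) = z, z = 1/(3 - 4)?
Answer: -3/1157 ≈ -0.0025929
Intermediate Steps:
z = -1 (z = 1/(-1) = -1)
n(F, t) = -1
f(b, G) = -⅙ (f(b, G) = -1/6 = -1*⅙ = -⅙)
1/((2 + 8)*f(-3, 2) - 384) = 1/((2 + 8)*(-⅙) - 384) = 1/(10*(-⅙) - 384) = 1/(-5/3 - 384) = 1/(-1157/3) = -3/1157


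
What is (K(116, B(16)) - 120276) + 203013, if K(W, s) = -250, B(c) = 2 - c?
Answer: 82487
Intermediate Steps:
(K(116, B(16)) - 120276) + 203013 = (-250 - 120276) + 203013 = -120526 + 203013 = 82487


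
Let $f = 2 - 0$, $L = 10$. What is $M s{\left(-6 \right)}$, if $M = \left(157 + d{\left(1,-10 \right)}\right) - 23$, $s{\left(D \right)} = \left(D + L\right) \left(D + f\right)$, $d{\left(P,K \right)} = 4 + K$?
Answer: $-2048$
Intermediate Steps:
$f = 2$ ($f = 2 + 0 = 2$)
$s{\left(D \right)} = \left(2 + D\right) \left(10 + D\right)$ ($s{\left(D \right)} = \left(D + 10\right) \left(D + 2\right) = \left(10 + D\right) \left(2 + D\right) = \left(2 + D\right) \left(10 + D\right)$)
$M = 128$ ($M = \left(157 + \left(4 - 10\right)\right) - 23 = \left(157 - 6\right) - 23 = 151 - 23 = 128$)
$M s{\left(-6 \right)} = 128 \left(20 + \left(-6\right)^{2} + 12 \left(-6\right)\right) = 128 \left(20 + 36 - 72\right) = 128 \left(-16\right) = -2048$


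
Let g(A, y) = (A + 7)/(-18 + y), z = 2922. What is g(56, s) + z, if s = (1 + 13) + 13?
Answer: 2929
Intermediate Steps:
s = 27 (s = 14 + 13 = 27)
g(A, y) = (7 + A)/(-18 + y)
g(56, s) + z = (7 + 56)/(-18 + 27) + 2922 = 63/9 + 2922 = (1/9)*63 + 2922 = 7 + 2922 = 2929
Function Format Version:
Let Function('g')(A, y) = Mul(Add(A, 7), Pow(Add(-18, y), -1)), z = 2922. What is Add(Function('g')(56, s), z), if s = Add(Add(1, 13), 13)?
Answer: 2929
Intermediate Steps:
s = 27 (s = Add(14, 13) = 27)
Function('g')(A, y) = Mul(Pow(Add(-18, y), -1), Add(7, A)) (Function('g')(A, y) = Mul(Add(7, A), Pow(Add(-18, y), -1)) = Mul(Pow(Add(-18, y), -1), Add(7, A)))
Add(Function('g')(56, s), z) = Add(Mul(Pow(Add(-18, 27), -1), Add(7, 56)), 2922) = Add(Mul(Pow(9, -1), 63), 2922) = Add(Mul(Rational(1, 9), 63), 2922) = Add(7, 2922) = 2929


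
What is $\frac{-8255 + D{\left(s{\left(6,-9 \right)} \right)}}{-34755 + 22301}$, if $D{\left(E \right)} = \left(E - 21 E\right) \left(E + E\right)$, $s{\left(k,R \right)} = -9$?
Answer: $\frac{11495}{12454} \approx 0.923$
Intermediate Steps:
$D{\left(E \right)} = - 40 E^{2}$ ($D{\left(E \right)} = - 20 E 2 E = - 40 E^{2}$)
$\frac{-8255 + D{\left(s{\left(6,-9 \right)} \right)}}{-34755 + 22301} = \frac{-8255 - 40 \left(-9\right)^{2}}{-34755 + 22301} = \frac{-8255 - 3240}{-12454} = \left(-8255 - 3240\right) \left(- \frac{1}{12454}\right) = \left(-11495\right) \left(- \frac{1}{12454}\right) = \frac{11495}{12454}$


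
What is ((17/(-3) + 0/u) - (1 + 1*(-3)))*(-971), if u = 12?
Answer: 10681/3 ≈ 3560.3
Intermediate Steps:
((17/(-3) + 0/u) - (1 + 1*(-3)))*(-971) = ((17/(-3) + 0/12) - (1 + 1*(-3)))*(-971) = ((17*(-1/3) + 0*(1/12)) - (1 - 3))*(-971) = ((-17/3 + 0) - 1*(-2))*(-971) = (-17/3 + 2)*(-971) = -11/3*(-971) = 10681/3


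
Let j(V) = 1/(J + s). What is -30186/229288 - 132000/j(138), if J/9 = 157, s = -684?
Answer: -11031962847093/114644 ≈ -9.6228e+7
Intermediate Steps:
J = 1413 (J = 9*157 = 1413)
j(V) = 1/729 (j(V) = 1/(1413 - 684) = 1/729)
-30186/229288 - 132000/j(138) = -30186/229288 - 132000/1/729 = -30186*1/229288 - 132000*729 = -15093/114644 - 96228000 = -11031962847093/114644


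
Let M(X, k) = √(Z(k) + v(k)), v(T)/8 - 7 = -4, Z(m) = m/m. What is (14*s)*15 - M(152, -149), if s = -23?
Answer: -4835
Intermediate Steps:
Z(m) = 1
v(T) = 24 (v(T) = 56 + 8*(-4) = 56 - 32 = 24)
M(X, k) = 5 (M(X, k) = √(1 + 24) = √25 = 5)
(14*s)*15 - M(152, -149) = (14*(-23))*15 - 1*5 = -322*15 - 5 = -4830 - 5 = -4835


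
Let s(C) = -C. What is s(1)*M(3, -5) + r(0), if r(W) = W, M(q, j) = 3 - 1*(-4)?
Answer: -7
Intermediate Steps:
M(q, j) = 7 (M(q, j) = 3 + 4 = 7)
s(1)*M(3, -5) + r(0) = -1*1*7 + 0 = -1*7 + 0 = -7 + 0 = -7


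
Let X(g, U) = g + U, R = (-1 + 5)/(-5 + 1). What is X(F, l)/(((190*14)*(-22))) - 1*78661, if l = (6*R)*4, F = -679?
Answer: -242275843/3080 ≈ -78661.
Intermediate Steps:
R = -1 (R = 4/(-4) = 4*(-¼) = -1)
l = -24 (l = (6*(-1))*4 = -6*4 = -24)
X(g, U) = U + g
X(F, l)/(((190*14)*(-22))) - 1*78661 = (-24 - 679)/(((190*14)*(-22))) - 1*78661 = -703/(2660*(-22)) - 78661 = -703/(-58520) - 78661 = -703*(-1/58520) - 78661 = 37/3080 - 78661 = -242275843/3080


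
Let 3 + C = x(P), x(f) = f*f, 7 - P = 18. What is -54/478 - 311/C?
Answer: -77515/28202 ≈ -2.7486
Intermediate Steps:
P = -11 (P = 7 - 1*18 = 7 - 18 = -11)
x(f) = f**2
C = 118 (C = -3 + (-11)**2 = -3 + 121 = 118)
-54/478 - 311/C = -54/478 - 311/118 = -54*1/478 - 311*1/118 = -27/239 - 311/118 = -77515/28202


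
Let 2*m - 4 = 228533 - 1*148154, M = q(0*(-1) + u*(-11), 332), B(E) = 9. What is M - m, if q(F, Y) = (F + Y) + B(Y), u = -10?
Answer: -79481/2 ≈ -39741.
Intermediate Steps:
q(F, Y) = 9 + F + Y (q(F, Y) = (F + Y) + 9 = 9 + F + Y)
M = 451 (M = 9 + (0*(-1) - 10*(-11)) + 332 = 9 + (0 + 110) + 332 = 9 + 110 + 332 = 451)
m = 80383/2 (m = 2 + (228533 - 1*148154)/2 = 2 + (228533 - 148154)/2 = 2 + (1/2)*80379 = 2 + 80379/2 = 80383/2 ≈ 40192.)
M - m = 451 - 1*80383/2 = 451 - 80383/2 = -79481/2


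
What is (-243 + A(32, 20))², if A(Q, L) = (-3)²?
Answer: 54756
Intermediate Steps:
A(Q, L) = 9
(-243 + A(32, 20))² = (-243 + 9)² = (-234)² = 54756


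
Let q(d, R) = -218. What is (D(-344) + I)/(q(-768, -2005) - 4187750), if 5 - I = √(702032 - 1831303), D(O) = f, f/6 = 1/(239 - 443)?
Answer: -169/142390912 + I*√1129271/4187968 ≈ -1.1869e-6 + 0.00025374*I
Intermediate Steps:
f = -1/34 (f = 6/(239 - 443) = 6/(-204) = 6*(-1/204) = -1/34 ≈ -0.029412)
D(O) = -1/34
I = 5 - I*√1129271 (I = 5 - √(702032 - 1831303) = 5 - √(-1129271) = 5 - I*√1129271 ≈ 5.0 - 1062.7*I)
(D(-344) + I)/(q(-768, -2005) - 4187750) = (-1/34 + (5 - I*√1129271))/(-218 - 4187750) = (169/34 - I*√1129271)/(-4187968) = (169/34 - I*√1129271)*(-1/4187968) = -169/142390912 + I*√1129271/4187968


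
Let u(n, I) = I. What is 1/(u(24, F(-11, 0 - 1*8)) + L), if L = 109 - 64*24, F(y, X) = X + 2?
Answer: -1/1433 ≈ -0.00069784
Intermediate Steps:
F(y, X) = 2 + X
L = -1427 (L = 109 - 1536 = -1427)
1/(u(24, F(-11, 0 - 1*8)) + L) = 1/((2 + (0 - 1*8)) - 1427) = 1/((2 + (0 - 8)) - 1427) = 1/((2 - 8) - 1427) = 1/(-6 - 1427) = 1/(-1433) = -1/1433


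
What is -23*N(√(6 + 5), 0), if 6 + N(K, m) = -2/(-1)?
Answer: 92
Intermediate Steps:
N(K, m) = -4 (N(K, m) = -6 - 2/(-1) = -6 - 2*(-1) = -6 + 2 = -4)
-23*N(√(6 + 5), 0) = -23*(-4) = 92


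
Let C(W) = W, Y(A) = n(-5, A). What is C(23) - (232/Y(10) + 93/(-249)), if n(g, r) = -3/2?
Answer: 44332/249 ≈ 178.04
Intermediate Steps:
n(g, r) = -3/2 (n(g, r) = -3*1/2 = -3/2)
Y(A) = -3/2
C(23) - (232/Y(10) + 93/(-249)) = 23 - (232/(-3/2) + 93/(-249)) = 23 - (232*(-2/3) + 93*(-1/249)) = 23 - (-464/3 - 31/83) = 23 - 1*(-38605/249) = 23 + 38605/249 = 44332/249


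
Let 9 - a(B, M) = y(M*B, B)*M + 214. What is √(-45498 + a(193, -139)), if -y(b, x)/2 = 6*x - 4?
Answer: I*√366515 ≈ 605.41*I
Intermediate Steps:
y(b, x) = 8 - 12*x (y(b, x) = -2*(6*x - 4) = -2*(-4 + 6*x) = 8 - 12*x)
a(B, M) = -205 - M*(8 - 12*B) (a(B, M) = 9 - ((8 - 12*B)*M + 214) = 9 - (M*(8 - 12*B) + 214) = 9 - (214 + M*(8 - 12*B)) = 9 + (-214 - M*(8 - 12*B)) = -205 - M*(8 - 12*B))
√(-45498 + a(193, -139)) = √(-45498 + (-205 + 4*(-139)*(-2 + 3*193))) = √(-45498 + (-205 + 4*(-139)*(-2 + 579))) = √(-45498 + (-205 + 4*(-139)*577)) = √(-45498 + (-205 - 320812)) = √(-45498 - 321017) = √(-366515) = I*√366515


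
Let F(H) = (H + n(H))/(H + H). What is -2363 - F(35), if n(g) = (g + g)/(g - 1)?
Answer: -40180/17 ≈ -2363.5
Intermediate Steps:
n(g) = 2*g/(-1 + g) (n(g) = (2*g)/(-1 + g) = 2*g/(-1 + g))
F(H) = (H + 2*H/(-1 + H))/(2*H) (F(H) = (H + 2*H/(-1 + H))/(H + H) = (H + 2*H/(-1 + H))/((2*H)) = (H + 2*H/(-1 + H))*(1/(2*H)) = (H + 2*H/(-1 + H))/(2*H))
-2363 - F(35) = -2363 - (1 + 35)/(2*(-1 + 35)) = -2363 - 36/(2*34) = -2363 - 1*9/17 = -2363 - 9/17 = -40180/17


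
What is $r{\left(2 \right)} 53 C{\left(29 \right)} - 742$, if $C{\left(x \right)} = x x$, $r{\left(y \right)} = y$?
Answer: $88404$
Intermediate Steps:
$C{\left(x \right)} = x^{2}$
$r{\left(2 \right)} 53 C{\left(29 \right)} - 742 = 2 \cdot 53 \cdot 29^{2} - 742 = 106 \cdot 841 - 742 = 89146 - 742 = 88404$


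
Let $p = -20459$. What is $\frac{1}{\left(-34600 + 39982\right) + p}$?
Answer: $- \frac{1}{15077} \approx -6.6326 \cdot 10^{-5}$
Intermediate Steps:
$\frac{1}{\left(-34600 + 39982\right) + p} = \frac{1}{\left(-34600 + 39982\right) - 20459} = \frac{1}{5382 - 20459} = \frac{1}{-15077} = - \frac{1}{15077}$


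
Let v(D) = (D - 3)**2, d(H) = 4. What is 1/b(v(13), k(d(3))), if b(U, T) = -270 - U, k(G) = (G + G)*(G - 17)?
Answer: -1/370 ≈ -0.0027027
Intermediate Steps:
k(G) = 2*G*(-17 + G) (k(G) = (2*G)*(-17 + G) = 2*G*(-17 + G))
v(D) = (-3 + D)**2
1/b(v(13), k(d(3))) = 1/(-270 - (-3 + 13)**2) = 1/(-270 - 1*10**2) = 1/(-270 - 1*100) = 1/(-270 - 100) = 1/(-370) = -1/370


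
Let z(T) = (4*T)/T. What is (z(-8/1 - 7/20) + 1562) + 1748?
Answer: 3314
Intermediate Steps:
z(T) = 4
(z(-8/1 - 7/20) + 1562) + 1748 = (4 + 1562) + 1748 = 1566 + 1748 = 3314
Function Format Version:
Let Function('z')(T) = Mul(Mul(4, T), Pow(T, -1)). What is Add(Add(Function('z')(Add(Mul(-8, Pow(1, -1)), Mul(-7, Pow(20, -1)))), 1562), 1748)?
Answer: 3314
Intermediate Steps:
Function('z')(T) = 4
Add(Add(Function('z')(Add(Mul(-8, Pow(1, -1)), Mul(-7, Pow(20, -1)))), 1562), 1748) = Add(Add(4, 1562), 1748) = Add(1566, 1748) = 3314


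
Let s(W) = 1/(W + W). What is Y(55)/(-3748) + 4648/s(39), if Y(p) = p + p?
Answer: 679407401/1874 ≈ 3.6254e+5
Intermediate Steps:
Y(p) = 2*p
s(W) = 1/(2*W)
Y(55)/(-3748) + 4648/s(39) = (2*55)/(-3748) + 4648/(((1/2)/39)) = 110*(-1/3748) + 4648/(((1/2)*(1/39))) = -55/1874 + 4648/(1/78) = -55/1874 + 4648*78 = -55/1874 + 362544 = 679407401/1874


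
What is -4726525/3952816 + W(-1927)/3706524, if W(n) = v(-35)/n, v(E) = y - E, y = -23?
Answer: -2813255943845791/2352739717086864 ≈ -1.1957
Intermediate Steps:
v(E) = -23 - E
W(n) = 12/n (W(n) = (-23 - 1*(-35))/n = (-23 + 35)/n = 12/n)
-4726525/3952816 + W(-1927)/3706524 = -4726525/3952816 + (12/(-1927))/3706524 = -4726525*1/3952816 + (12*(-1/1927))*(1/3706524) = -4726525/3952816 - 12/1927*1/3706524 = -4726525/3952816 - 1/595205979 = -2813255943845791/2352739717086864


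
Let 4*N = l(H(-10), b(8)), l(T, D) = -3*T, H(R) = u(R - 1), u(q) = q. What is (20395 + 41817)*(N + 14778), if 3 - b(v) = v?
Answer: 919882185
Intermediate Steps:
H(R) = -1 + R (H(R) = R - 1 = -1 + R)
b(v) = 3 - v
N = 33/4 (N = (-3*(-1 - 10))/4 = (-3*(-11))/4 = (1/4)*33 = 33/4 ≈ 8.2500)
(20395 + 41817)*(N + 14778) = (20395 + 41817)*(33/4 + 14778) = 62212*(59145/4) = 919882185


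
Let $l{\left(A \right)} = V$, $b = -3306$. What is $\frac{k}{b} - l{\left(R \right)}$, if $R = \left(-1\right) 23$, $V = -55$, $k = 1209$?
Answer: $\frac{60207}{1102} \approx 54.634$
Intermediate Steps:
$R = -23$
$l{\left(A \right)} = -55$
$\frac{k}{b} - l{\left(R \right)} = \frac{1209}{-3306} - -55 = 1209 \left(- \frac{1}{3306}\right) + 55 = - \frac{403}{1102} + 55 = \frac{60207}{1102}$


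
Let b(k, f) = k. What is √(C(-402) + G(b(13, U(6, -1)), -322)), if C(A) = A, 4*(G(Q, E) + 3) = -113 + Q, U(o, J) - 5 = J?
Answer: I*√430 ≈ 20.736*I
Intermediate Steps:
U(o, J) = 5 + J
G(Q, E) = -125/4 + Q/4 (G(Q, E) = -3 + (-113 + Q)/4 = -3 + (-113/4 + Q/4) = -125/4 + Q/4)
√(C(-402) + G(b(13, U(6, -1)), -322)) = √(-402 + (-125/4 + (¼)*13)) = √(-402 + (-125/4 + 13/4)) = √(-402 - 28) = √(-430) = I*√430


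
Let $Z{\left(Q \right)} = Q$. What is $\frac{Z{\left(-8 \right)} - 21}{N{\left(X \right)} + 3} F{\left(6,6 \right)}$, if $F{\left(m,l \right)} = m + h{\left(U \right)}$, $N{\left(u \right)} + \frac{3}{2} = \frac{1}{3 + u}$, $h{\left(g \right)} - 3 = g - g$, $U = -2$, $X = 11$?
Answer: $- \frac{1827}{11} \approx -166.09$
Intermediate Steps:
$h{\left(g \right)} = 3$ ($h{\left(g \right)} = 3 + \left(g - g\right) = 3 + 0 = 3$)
$N{\left(u \right)} = - \frac{3}{2} + \frac{1}{3 + u}$
$F{\left(m,l \right)} = 3 + m$ ($F{\left(m,l \right)} = m + 3 = 3 + m$)
$\frac{Z{\left(-8 \right)} - 21}{N{\left(X \right)} + 3} F{\left(6,6 \right)} = \frac{-8 - 21}{\frac{-7 - 33}{2 \left(3 + 11\right)} + 3} \left(3 + 6\right) = - \frac{29}{\frac{-7 - 33}{2 \cdot 14} + 3} \cdot 9 = - \frac{29}{\frac{1}{2} \cdot \frac{1}{14} \left(-40\right) + 3} \cdot 9 = - \frac{29}{- \frac{10}{7} + 3} \cdot 9 = - \frac{29}{\frac{11}{7}} \cdot 9 = \left(-29\right) \frac{7}{11} \cdot 9 = \left(- \frac{203}{11}\right) 9 = - \frac{1827}{11}$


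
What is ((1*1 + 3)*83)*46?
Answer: 15272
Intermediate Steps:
((1*1 + 3)*83)*46 = ((1 + 3)*83)*46 = (4*83)*46 = 332*46 = 15272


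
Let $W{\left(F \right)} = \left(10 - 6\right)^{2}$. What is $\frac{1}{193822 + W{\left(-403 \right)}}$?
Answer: $\frac{1}{193838} \approx 5.1589 \cdot 10^{-6}$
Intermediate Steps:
$W{\left(F \right)} = 16$ ($W{\left(F \right)} = 4^{2} = 16$)
$\frac{1}{193822 + W{\left(-403 \right)}} = \frac{1}{193822 + 16} = \frac{1}{193838}$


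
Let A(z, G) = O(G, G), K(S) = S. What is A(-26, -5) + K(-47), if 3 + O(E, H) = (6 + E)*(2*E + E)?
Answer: -65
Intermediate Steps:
O(E, H) = -3 + 3*E*(6 + E) (O(E, H) = -3 + (6 + E)*(2*E + E) = -3 + (6 + E)*(3*E) = -3 + 3*E*(6 + E))
A(z, G) = -3 + 3*G**2 + 18*G
A(-26, -5) + K(-47) = (-3 + 3*(-5)**2 + 18*(-5)) - 47 = (-3 + 3*25 - 90) - 47 = (-3 + 75 - 90) - 47 = -18 - 47 = -65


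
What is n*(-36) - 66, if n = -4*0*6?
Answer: -66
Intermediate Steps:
n = 0 (n = 0*6 = 0)
n*(-36) - 66 = 0*(-36) - 66 = 0 - 66 = -66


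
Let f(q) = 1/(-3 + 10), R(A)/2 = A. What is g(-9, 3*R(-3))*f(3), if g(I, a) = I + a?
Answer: -27/7 ≈ -3.8571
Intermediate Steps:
R(A) = 2*A
f(q) = 1/7
g(-9, 3*R(-3))*f(3) = (-9 + 3*(2*(-3)))*(1/7) = (-9 + 3*(-6))*(1/7) = (-9 - 18)*(1/7) = -27*1/7 = -27/7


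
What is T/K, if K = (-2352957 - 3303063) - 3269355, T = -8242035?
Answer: 549469/595025 ≈ 0.92344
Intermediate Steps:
K = -8925375 (K = -5656020 - 3269355 = -8925375)
T/K = -8242035/(-8925375) = -8242035*(-1/8925375) = 549469/595025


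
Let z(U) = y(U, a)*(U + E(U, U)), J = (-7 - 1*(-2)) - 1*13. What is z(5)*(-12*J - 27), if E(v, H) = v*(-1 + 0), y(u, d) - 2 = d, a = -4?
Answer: 0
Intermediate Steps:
y(u, d) = 2 + d
E(v, H) = -v (E(v, H) = v*(-1) = -v)
J = -18 (J = (-7 + 2) - 13 = -5 - 13 = -18)
z(U) = 0 (z(U) = (2 - 4)*(U - U) = -2*0 = 0)
z(5)*(-12*J - 27) = 0*(-12*(-18) - 27) = 0*(216 - 27) = 0*189 = 0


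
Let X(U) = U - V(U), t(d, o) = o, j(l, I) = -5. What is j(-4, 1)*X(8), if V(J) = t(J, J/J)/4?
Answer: -155/4 ≈ -38.750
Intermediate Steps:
V(J) = 1/4 (V(J) = (J/J)/4 = 1*(1/4) = 1/4)
X(U) = -1/4 + U (X(U) = U - 1*1/4 = U - 1/4 = -1/4 + U)
j(-4, 1)*X(8) = -5*(-1/4 + 8) = -5*31/4 = -155/4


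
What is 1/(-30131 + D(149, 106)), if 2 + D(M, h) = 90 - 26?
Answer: -1/30069 ≈ -3.3257e-5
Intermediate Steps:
D(M, h) = 62 (D(M, h) = -2 + (90 - 26) = -2 + 64 = 62)
1/(-30131 + D(149, 106)) = 1/(-30131 + 62) = 1/(-30069) = -1/30069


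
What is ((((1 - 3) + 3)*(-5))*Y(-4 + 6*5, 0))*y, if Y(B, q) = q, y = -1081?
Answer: 0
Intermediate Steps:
((((1 - 3) + 3)*(-5))*Y(-4 + 6*5, 0))*y = ((((1 - 3) + 3)*(-5))*0)*(-1081) = (((-2 + 3)*(-5))*0)*(-1081) = ((1*(-5))*0)*(-1081) = -5*0*(-1081) = 0*(-1081) = 0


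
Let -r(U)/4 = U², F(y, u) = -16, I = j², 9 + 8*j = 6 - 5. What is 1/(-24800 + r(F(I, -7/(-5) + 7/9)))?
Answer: -1/25824 ≈ -3.8724e-5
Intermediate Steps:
j = -1 (j = -9/8 + (6 - 5)/8 = -9/8 + (⅛)*1 = -9/8 + ⅛ = -1)
I = 1 (I = (-1)² = 1)
r(U) = -4*U²
1/(-24800 + r(F(I, -7/(-5) + 7/9))) = 1/(-24800 - 4*(-16)²) = 1/(-24800 - 4*256) = 1/(-24800 - 1024) = 1/(-25824) = -1/25824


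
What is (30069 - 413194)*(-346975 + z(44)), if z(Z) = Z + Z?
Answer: 132901081875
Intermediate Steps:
z(Z) = 2*Z
(30069 - 413194)*(-346975 + z(44)) = (30069 - 413194)*(-346975 + 2*44) = -383125*(-346975 + 88) = -383125*(-346887) = 132901081875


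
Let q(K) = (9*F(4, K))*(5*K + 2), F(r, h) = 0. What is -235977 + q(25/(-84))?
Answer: -235977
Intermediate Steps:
q(K) = 0 (q(K) = (9*0)*(5*K + 2) = 0*(2 + 5*K) = 0)
-235977 + q(25/(-84)) = -235977 + 0 = -235977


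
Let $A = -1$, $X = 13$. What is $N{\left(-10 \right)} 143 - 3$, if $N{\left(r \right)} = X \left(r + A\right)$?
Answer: $-20452$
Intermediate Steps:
$N{\left(r \right)} = -13 + 13 r$ ($N{\left(r \right)} = 13 \left(r - 1\right) = 13 \left(-1 + r\right) = -13 + 13 r$)
$N{\left(-10 \right)} 143 - 3 = \left(-13 + 13 \left(-10\right)\right) 143 - 3 = \left(-13 - 130\right) 143 - 3 = \left(-143\right) 143 - 3 = -20449 - 3 = -20452$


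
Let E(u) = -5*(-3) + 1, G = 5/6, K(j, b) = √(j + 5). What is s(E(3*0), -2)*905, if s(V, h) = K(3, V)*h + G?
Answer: 4525/6 - 3620*√2 ≈ -4365.3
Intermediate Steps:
K(j, b) = √(5 + j)
G = ⅚ (G = 5*(⅙) = ⅚ ≈ 0.83333)
E(u) = 16 (E(u) = 15 + 1 = 16)
s(V, h) = ⅚ + 2*h*√2 (s(V, h) = √(5 + 3)*h + ⅚ = √8*h + ⅚ = (2*√2)*h + ⅚ = 2*h*√2 + ⅚ = ⅚ + 2*h*√2)
s(E(3*0), -2)*905 = (⅚ + 2*(-2)*√2)*905 = (⅚ - 4*√2)*905 = 4525/6 - 3620*√2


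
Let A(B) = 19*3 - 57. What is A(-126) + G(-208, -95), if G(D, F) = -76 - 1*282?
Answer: -358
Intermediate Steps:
G(D, F) = -358 (G(D, F) = -76 - 282 = -358)
A(B) = 0 (A(B) = 57 - 57 = 0)
A(-126) + G(-208, -95) = 0 - 358 = -358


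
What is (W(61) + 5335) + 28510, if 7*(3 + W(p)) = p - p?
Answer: 33842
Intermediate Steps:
W(p) = -3 (W(p) = -3 + (p - p)/7 = -3 + (⅐)*0 = -3 + 0 = -3)
(W(61) + 5335) + 28510 = (-3 + 5335) + 28510 = 5332 + 28510 = 33842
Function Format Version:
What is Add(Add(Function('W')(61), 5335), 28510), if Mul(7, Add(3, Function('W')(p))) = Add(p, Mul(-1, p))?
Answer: 33842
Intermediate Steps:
Function('W')(p) = -3 (Function('W')(p) = Add(-3, Mul(Rational(1, 7), Add(p, Mul(-1, p)))) = Add(-3, Mul(Rational(1, 7), 0)) = Add(-3, 0) = -3)
Add(Add(Function('W')(61), 5335), 28510) = Add(Add(-3, 5335), 28510) = Add(5332, 28510) = 33842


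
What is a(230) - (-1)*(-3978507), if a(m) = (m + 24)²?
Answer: -3913991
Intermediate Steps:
a(m) = (24 + m)²
a(230) - (-1)*(-3978507) = (24 + 230)² - (-1)*(-3978507) = 254² - 1*3978507 = 64516 - 3978507 = -3913991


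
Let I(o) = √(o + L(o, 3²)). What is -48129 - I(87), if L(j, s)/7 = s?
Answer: -48129 - 5*√6 ≈ -48141.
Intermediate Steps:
L(j, s) = 7*s
I(o) = √(63 + o) (I(o) = √(o + 7*3²) = √(o + 7*9) = √(o + 63) = √(63 + o))
-48129 - I(87) = -48129 - √(63 + 87) = -48129 - √150 = -48129 - 5*√6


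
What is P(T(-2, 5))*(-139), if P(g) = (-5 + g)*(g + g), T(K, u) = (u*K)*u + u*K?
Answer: -1084200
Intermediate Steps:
T(K, u) = K*u + K*u**2 (T(K, u) = (K*u)*u + K*u = K*u**2 + K*u = K*u + K*u**2)
P(g) = 2*g*(-5 + g) (P(g) = (-5 + g)*(2*g) = 2*g*(-5 + g))
P(T(-2, 5))*(-139) = (2*(-2*5*(1 + 5))*(-5 - 2*5*(1 + 5)))*(-139) = (2*(-2*5*6)*(-5 - 2*5*6))*(-139) = (2*(-60)*(-5 - 60))*(-139) = (2*(-60)*(-65))*(-139) = 7800*(-139) = -1084200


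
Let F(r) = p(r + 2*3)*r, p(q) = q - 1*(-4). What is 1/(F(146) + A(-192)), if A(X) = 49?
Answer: 1/22825 ≈ 4.3812e-5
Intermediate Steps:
p(q) = 4 + q (p(q) = q + 4 = 4 + q)
F(r) = r*(10 + r) (F(r) = (4 + (r + 2*3))*r = (4 + (r + 6))*r = (4 + (6 + r))*r = (10 + r)*r = r*(10 + r))
1/(F(146) + A(-192)) = 1/(146*(10 + 146) + 49) = 1/(146*156 + 49) = 1/(22776 + 49) = 1/22825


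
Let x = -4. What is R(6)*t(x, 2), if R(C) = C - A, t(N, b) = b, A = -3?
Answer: 18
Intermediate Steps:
R(C) = 3 + C (R(C) = C - 1*(-3) = C + 3 = 3 + C)
R(6)*t(x, 2) = (3 + 6)*2 = 9*2 = 18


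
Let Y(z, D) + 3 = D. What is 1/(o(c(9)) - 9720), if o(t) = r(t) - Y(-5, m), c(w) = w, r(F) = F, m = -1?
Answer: -1/9707 ≈ -0.00010302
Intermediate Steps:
Y(z, D) = -3 + D
o(t) = 4 + t (o(t) = t - (-3 - 1) = t - 1*(-4) = t + 4 = 4 + t)
1/(o(c(9)) - 9720) = 1/((4 + 9) - 9720) = 1/(13 - 9720) = 1/(-9707) = -1/9707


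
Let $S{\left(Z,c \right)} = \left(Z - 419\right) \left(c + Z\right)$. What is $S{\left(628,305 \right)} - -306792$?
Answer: $501789$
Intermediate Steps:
$S{\left(Z,c \right)} = \left(-419 + Z\right) \left(Z + c\right)$
$S{\left(628,305 \right)} - -306792 = \left(628^{2} - 263132 - 127795 + 628 \cdot 305\right) - -306792 = \left(394384 - 263132 - 127795 + 191540\right) + 306792 = 194997 + 306792 = 501789$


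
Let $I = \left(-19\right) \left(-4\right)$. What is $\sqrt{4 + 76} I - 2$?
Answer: $-2 + 304 \sqrt{5} \approx 677.76$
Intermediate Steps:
$I = 76$
$\sqrt{4 + 76} I - 2 = \sqrt{4 + 76} \cdot 76 - 2 = \sqrt{80} \cdot 76 - 2 = 4 \sqrt{5} \cdot 76 - 2 = 304 \sqrt{5} - 2 = -2 + 304 \sqrt{5}$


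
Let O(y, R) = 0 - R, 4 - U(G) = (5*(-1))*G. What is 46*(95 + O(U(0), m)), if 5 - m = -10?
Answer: 3680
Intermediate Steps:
m = 15 (m = 5 - 1*(-10) = 5 + 10 = 15)
U(G) = 4 + 5*G (U(G) = 4 - 5*(-1)*G = 4 - (-5)*G = 4 + 5*G)
O(y, R) = -R
46*(95 + O(U(0), m)) = 46*(95 - 1*15) = 46*(95 - 15) = 46*80 = 3680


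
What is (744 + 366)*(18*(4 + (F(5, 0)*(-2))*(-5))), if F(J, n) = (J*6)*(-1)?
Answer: -5914080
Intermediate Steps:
F(J, n) = -6*J (F(J, n) = (6*J)*(-1) = -6*J)
(744 + 366)*(18*(4 + (F(5, 0)*(-2))*(-5))) = (744 + 366)*(18*(4 + (-6*5*(-2))*(-5))) = 1110*(18*(4 - 30*(-2)*(-5))) = 1110*(18*(4 + 60*(-5))) = 1110*(18*(4 - 300)) = 1110*(18*(-296)) = 1110*(-5328) = -5914080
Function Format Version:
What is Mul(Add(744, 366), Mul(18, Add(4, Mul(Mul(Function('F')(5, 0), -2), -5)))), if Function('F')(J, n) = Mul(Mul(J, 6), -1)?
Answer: -5914080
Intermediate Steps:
Function('F')(J, n) = Mul(-6, J) (Function('F')(J, n) = Mul(Mul(6, J), -1) = Mul(-6, J))
Mul(Add(744, 366), Mul(18, Add(4, Mul(Mul(Function('F')(5, 0), -2), -5)))) = Mul(Add(744, 366), Mul(18, Add(4, Mul(Mul(Mul(-6, 5), -2), -5)))) = Mul(1110, Mul(18, Add(4, Mul(Mul(-30, -2), -5)))) = Mul(1110, Mul(18, Add(4, Mul(60, -5)))) = Mul(1110, Mul(18, Add(4, -300))) = Mul(1110, Mul(18, -296)) = Mul(1110, -5328) = -5914080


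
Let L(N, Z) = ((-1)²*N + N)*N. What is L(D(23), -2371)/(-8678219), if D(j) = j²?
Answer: -559682/8678219 ≈ -0.064493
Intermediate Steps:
L(N, Z) = 2*N² (L(N, Z) = (1*N + N)*N = (N + N)*N = (2*N)*N = 2*N²)
L(D(23), -2371)/(-8678219) = (2*(23²)²)/(-8678219) = (2*529²)*(-1/8678219) = (2*279841)*(-1/8678219) = 559682*(-1/8678219) = -559682/8678219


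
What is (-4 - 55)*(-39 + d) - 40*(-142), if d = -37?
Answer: 10164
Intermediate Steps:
(-4 - 55)*(-39 + d) - 40*(-142) = (-4 - 55)*(-39 - 37) - 40*(-142) = -59*(-76) + 5680 = 4484 + 5680 = 10164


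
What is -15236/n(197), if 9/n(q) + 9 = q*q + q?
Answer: -66017588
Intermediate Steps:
n(q) = 9/(-9 + q + q**2) (n(q) = 9/(-9 + (q*q + q)) = 9/(-9 + (q**2 + q)) = 9/(-9 + (q + q**2)) = 9/(-9 + q + q**2))
-15236/n(197) = -15236/(9/(-9 + 197 + 197**2)) = -15236/(9/(-9 + 197 + 38809)) = -15236/(9/38997) = -15236/(9*(1/38997)) = -15236/1/4333 = -15236*4333 = -66017588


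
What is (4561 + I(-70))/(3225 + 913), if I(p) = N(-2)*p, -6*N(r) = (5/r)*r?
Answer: 6929/6207 ≈ 1.1163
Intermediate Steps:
N(r) = -5/6 (N(r) = -5/r*r/6 = -1/6*5 = -5/6)
I(p) = -5*p/6
(4561 + I(-70))/(3225 + 913) = (4561 - 5/6*(-70))/(3225 + 913) = (4561 + 175/3)/4138 = (13858/3)*(1/4138) = 6929/6207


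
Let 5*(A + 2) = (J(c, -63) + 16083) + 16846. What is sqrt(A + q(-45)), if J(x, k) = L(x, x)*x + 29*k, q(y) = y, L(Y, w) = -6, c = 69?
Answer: sqrt(152265)/5 ≈ 78.042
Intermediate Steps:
J(x, k) = -6*x + 29*k
A = 30678/5 (A = -2 + (((-6*69 + 29*(-63)) + 16083) + 16846)/5 = -2 + (((-414 - 1827) + 16083) + 16846)/5 = -2 + ((-2241 + 16083) + 16846)/5 = -2 + (13842 + 16846)/5 = -2 + (1/5)*30688 = -2 + 30688/5 = 30678/5 ≈ 6135.6)
sqrt(A + q(-45)) = sqrt(30678/5 - 45) = sqrt(30453/5) = sqrt(152265)/5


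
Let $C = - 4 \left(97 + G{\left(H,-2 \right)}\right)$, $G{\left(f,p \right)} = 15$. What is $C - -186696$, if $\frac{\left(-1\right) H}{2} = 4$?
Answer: $186248$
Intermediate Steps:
$H = -8$ ($H = \left(-2\right) 4 = -8$)
$C = -448$ ($C = - 4 \left(97 + 15\right) = \left(-4\right) 112 = -448$)
$C - -186696 = -448 - -186696 = -448 + 186696 = 186248$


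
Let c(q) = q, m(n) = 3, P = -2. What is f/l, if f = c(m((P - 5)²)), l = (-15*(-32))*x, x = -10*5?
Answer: -1/8000 ≈ -0.00012500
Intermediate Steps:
x = -50
l = -24000 (l = -15*(-32)*(-50) = 480*(-50) = -24000)
f = 3
f/l = 3/(-24000) = 3*(-1/24000) = -1/8000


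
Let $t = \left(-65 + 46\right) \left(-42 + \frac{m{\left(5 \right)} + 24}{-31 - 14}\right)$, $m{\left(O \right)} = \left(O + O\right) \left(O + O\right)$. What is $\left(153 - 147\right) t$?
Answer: $\frac{76532}{15} \approx 5102.1$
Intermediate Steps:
$m{\left(O \right)} = 4 O^{2}$ ($m{\left(O \right)} = 2 O 2 O = 4 O^{2}$)
$t = \frac{38266}{45}$ ($t = \left(-65 + 46\right) \left(-42 + \frac{4 \cdot 5^{2} + 24}{-31 - 14}\right) = - 19 \left(-42 + \frac{4 \cdot 25 + 24}{-45}\right) = - 19 \left(-42 + \left(100 + 24\right) \left(- \frac{1}{45}\right)\right) = - 19 \left(-42 + 124 \left(- \frac{1}{45}\right)\right) = - 19 \left(-42 - \frac{124}{45}\right) = \left(-19\right) \left(- \frac{2014}{45}\right) = \frac{38266}{45} \approx 850.36$)
$\left(153 - 147\right) t = \left(153 - 147\right) \frac{38266}{45} = 6 \cdot \frac{38266}{45} = \frac{76532}{15}$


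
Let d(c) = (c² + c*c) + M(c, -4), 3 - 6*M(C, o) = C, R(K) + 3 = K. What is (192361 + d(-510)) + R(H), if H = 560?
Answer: 1426407/2 ≈ 7.1320e+5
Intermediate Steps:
R(K) = -3 + K
M(C, o) = ½ - C/6
d(c) = ½ + 2*c² - c/6 (d(c) = (c² + c*c) + (½ - c/6) = (c² + c²) + (½ - c/6) = 2*c² + (½ - c/6) = ½ + 2*c² - c/6)
(192361 + d(-510)) + R(H) = (192361 + (½ + 2*(-510)² - ⅙*(-510))) + (-3 + 560) = (192361 + (½ + 2*260100 + 85)) + 557 = (192361 + (½ + 520200 + 85)) + 557 = (192361 + 1040571/2) + 557 = 1425293/2 + 557 = 1426407/2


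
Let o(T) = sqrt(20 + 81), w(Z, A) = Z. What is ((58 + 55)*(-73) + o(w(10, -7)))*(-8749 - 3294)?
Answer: 99342707 - 12043*sqrt(101) ≈ 9.9222e+7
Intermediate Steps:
o(T) = sqrt(101)
((58 + 55)*(-73) + o(w(10, -7)))*(-8749 - 3294) = ((58 + 55)*(-73) + sqrt(101))*(-8749 - 3294) = (113*(-73) + sqrt(101))*(-12043) = (-8249 + sqrt(101))*(-12043) = 99342707 - 12043*sqrt(101)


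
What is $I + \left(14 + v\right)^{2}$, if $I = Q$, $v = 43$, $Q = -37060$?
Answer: $-33811$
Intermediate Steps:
$I = -37060$
$I + \left(14 + v\right)^{2} = -37060 + \left(14 + 43\right)^{2} = -37060 + 57^{2} = -37060 + 3249 = -33811$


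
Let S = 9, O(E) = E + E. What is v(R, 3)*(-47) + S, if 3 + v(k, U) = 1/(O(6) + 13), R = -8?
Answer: 3703/25 ≈ 148.12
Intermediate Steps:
O(E) = 2*E
v(k, U) = -74/25 (v(k, U) = -3 + 1/(2*6 + 13) = -3 + 1/(12 + 13) = -3 + 1/25 = -74/25)
v(R, 3)*(-47) + S = -74/25*(-47) + 9 = 3478/25 + 9 = 3703/25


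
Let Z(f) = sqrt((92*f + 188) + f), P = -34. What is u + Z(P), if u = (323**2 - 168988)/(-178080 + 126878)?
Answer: 64659/51202 + I*sqrt(2974) ≈ 1.2628 + 54.534*I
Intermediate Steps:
u = 64659/51202 (u = (104329 - 168988)/(-51202) = -64659*(-1/51202) = 64659/51202 ≈ 1.2628)
Z(f) = sqrt(188 + 93*f) (Z(f) = sqrt((188 + 92*f) + f) = sqrt(188 + 93*f))
u + Z(P) = 64659/51202 + sqrt(188 + 93*(-34)) = 64659/51202 + sqrt(188 - 3162) = 64659/51202 + sqrt(-2974) = 64659/51202 + I*sqrt(2974)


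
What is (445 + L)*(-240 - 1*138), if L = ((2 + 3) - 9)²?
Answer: -174258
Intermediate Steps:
L = 16 (L = (5 - 9)² = (-4)² = 16)
(445 + L)*(-240 - 1*138) = (445 + 16)*(-240 - 1*138) = 461*(-240 - 138) = 461*(-378) = -174258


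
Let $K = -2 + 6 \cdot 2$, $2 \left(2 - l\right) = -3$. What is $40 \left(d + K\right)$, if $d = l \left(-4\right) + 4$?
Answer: $0$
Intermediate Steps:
$l = \frac{7}{2}$ ($l = 2 - - \frac{3}{2} = 2 + \frac{3}{2} = \frac{7}{2} \approx 3.5$)
$d = -10$ ($d = \frac{7}{2} \left(-4\right) + 4 = -14 + 4 = -10$)
$K = 10$ ($K = -2 + 12 = 10$)
$40 \left(d + K\right) = 40 \left(-10 + 10\right) = 40 \cdot 0 = 0$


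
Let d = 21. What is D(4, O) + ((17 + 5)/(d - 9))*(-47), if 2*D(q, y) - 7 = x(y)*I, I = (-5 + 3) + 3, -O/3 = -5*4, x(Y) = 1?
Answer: -493/6 ≈ -82.167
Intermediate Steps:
O = 60 (O = -(-15)*4 = -3*(-20) = 60)
I = 1 (I = -2 + 3 = 1)
D(q, y) = 4 (D(q, y) = 7/2 + (1*1)/2 = 7/2 + (1/2)*1 = 7/2 + 1/2 = 4)
D(4, O) + ((17 + 5)/(d - 9))*(-47) = 4 + ((17 + 5)/(21 - 9))*(-47) = 4 + (22/12)*(-47) = 4 + (22*(1/12))*(-47) = 4 + (11/6)*(-47) = 4 - 517/6 = -493/6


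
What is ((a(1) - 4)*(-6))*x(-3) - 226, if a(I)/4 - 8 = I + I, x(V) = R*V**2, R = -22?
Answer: 42542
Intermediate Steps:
x(V) = -22*V**2
a(I) = 32 + 8*I (a(I) = 32 + 4*(I + I) = 32 + 4*(2*I) = 32 + 8*I)
((a(1) - 4)*(-6))*x(-3) - 226 = (((32 + 8*1) - 4)*(-6))*(-22*(-3)**2) - 226 = (((32 + 8) - 4)*(-6))*(-22*9) - 226 = ((40 - 4)*(-6))*(-198) - 226 = (36*(-6))*(-198) - 226 = -216*(-198) - 226 = 42768 - 226 = 42542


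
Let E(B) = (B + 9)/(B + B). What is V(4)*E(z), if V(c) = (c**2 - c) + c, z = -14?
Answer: 20/7 ≈ 2.8571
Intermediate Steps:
V(c) = c**2
E(B) = (9 + B)/(2*B) (E(B) = (9 + B)/((2*B)) = (9 + B)*(1/(2*B)) = (9 + B)/(2*B))
V(4)*E(z) = 4**2*((1/2)*(9 - 14)/(-14)) = 16*((1/2)*(-1/14)*(-5)) = 16*(5/28) = 20/7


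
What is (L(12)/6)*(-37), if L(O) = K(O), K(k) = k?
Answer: -74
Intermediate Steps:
L(O) = O
(L(12)/6)*(-37) = (12/6)*(-37) = (12*(1/6))*(-37) = 2*(-37) = -74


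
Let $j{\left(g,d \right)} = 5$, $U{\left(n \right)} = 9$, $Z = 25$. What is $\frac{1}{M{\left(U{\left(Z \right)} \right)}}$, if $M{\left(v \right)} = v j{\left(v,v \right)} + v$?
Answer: $\frac{1}{54} \approx 0.018519$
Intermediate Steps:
$M{\left(v \right)} = 6 v$ ($M{\left(v \right)} = v 5 + v = 5 v + v = 6 v$)
$\frac{1}{M{\left(U{\left(Z \right)} \right)}} = \frac{1}{6 \cdot 9} = \frac{1}{54}$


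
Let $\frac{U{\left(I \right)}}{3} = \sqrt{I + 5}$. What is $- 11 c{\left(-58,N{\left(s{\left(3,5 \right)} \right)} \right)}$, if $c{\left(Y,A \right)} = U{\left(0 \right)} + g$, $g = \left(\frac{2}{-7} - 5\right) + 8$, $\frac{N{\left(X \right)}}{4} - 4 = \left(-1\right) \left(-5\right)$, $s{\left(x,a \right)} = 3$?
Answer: $- \frac{209}{7} - 33 \sqrt{5} \approx -103.65$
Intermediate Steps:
$U{\left(I \right)} = 3 \sqrt{5 + I}$ ($U{\left(I \right)} = 3 \sqrt{I + 5} = 3 \sqrt{5 + I}$)
$N{\left(X \right)} = 36$ ($N{\left(X \right)} = 16 + 4 \left(\left(-1\right) \left(-5\right)\right) = 16 + 4 \cdot 5 = 16 + 20 = 36$)
$g = \frac{19}{7}$ ($g = \left(2 \left(- \frac{1}{7}\right) - 5\right) + 8 = \left(- \frac{2}{7} - 5\right) + 8 = - \frac{37}{7} + 8 = \frac{19}{7} \approx 2.7143$)
$c{\left(Y,A \right)} = \frac{19}{7} + 3 \sqrt{5}$ ($c{\left(Y,A \right)} = 3 \sqrt{5 + 0} + \frac{19}{7} = 3 \sqrt{5} + \frac{19}{7} = \frac{19}{7} + 3 \sqrt{5}$)
$- 11 c{\left(-58,N{\left(s{\left(3,5 \right)} \right)} \right)} = - 11 \left(\frac{19}{7} + 3 \sqrt{5}\right) = - \frac{209}{7} - 33 \sqrt{5}$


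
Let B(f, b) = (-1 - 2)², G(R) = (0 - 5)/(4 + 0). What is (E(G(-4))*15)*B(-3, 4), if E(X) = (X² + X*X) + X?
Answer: 2025/8 ≈ 253.13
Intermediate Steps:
G(R) = -5/4
B(f, b) = 9 (B(f, b) = (-3)² = 9)
E(X) = X + 2*X² (E(X) = (X² + X²) + X = 2*X² + X = X + 2*X²)
(E(G(-4))*15)*B(-3, 4) = (-5*(1 + 2*(-5/4))/4*15)*9 = (-5*(1 - 5/2)/4*15)*9 = (-5/4*(-3/2)*15)*9 = ((15/8)*15)*9 = (225/8)*9 = 2025/8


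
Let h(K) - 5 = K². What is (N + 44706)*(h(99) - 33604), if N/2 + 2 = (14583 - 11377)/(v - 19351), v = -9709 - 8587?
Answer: -40049411032036/37647 ≈ -1.0638e+9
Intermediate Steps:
h(K) = 5 + K²
v = -18296
N = -157000/37647 (N = -4 + 2*((14583 - 11377)/(-18296 - 19351)) = -4 + 2*(3206/(-37647)) = -4 + 2*(3206*(-1/37647)) = -4 + 2*(-3206/37647) = -4 - 6412/37647 = -157000/37647 ≈ -4.1703)
(N + 44706)*(h(99) - 33604) = (-157000/37647 + 44706)*((5 + 99²) - 33604) = 1682889782*((5 + 9801) - 33604)/37647 = 1682889782*(9806 - 33604)/37647 = (1682889782/37647)*(-23798) = -40049411032036/37647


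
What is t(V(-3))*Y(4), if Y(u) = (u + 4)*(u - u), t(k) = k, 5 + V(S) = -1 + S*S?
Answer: 0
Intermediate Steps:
V(S) = -6 + S**2 (V(S) = -5 + (-1 + S*S) = -5 + (-1 + S**2) = -6 + S**2)
Y(u) = 0 (Y(u) = (4 + u)*0 = 0)
t(V(-3))*Y(4) = (-6 + (-3)**2)*0 = (-6 + 9)*0 = 3*0 = 0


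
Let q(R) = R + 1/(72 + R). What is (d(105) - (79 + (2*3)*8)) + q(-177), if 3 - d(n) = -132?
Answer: -17746/105 ≈ -169.01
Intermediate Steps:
d(n) = 135 (d(n) = 3 - 1*(-132) = 3 + 132 = 135)
(d(105) - (79 + (2*3)*8)) + q(-177) = (135 - (79 + (2*3)*8)) + (1 + (-177)² + 72*(-177))/(72 - 177) = (135 - (79 + 6*8)) + (1 + 31329 - 12744)/(-105) = (135 - (79 + 48)) - 1/105*18586 = (135 - 1*127) - 18586/105 = (135 - 127) - 18586/105 = 8 - 18586/105 = -17746/105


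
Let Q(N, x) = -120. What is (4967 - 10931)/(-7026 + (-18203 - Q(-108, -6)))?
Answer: 852/3587 ≈ 0.23752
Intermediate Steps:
(4967 - 10931)/(-7026 + (-18203 - Q(-108, -6))) = (4967 - 10931)/(-7026 + (-18203 - 1*(-120))) = -5964/(-7026 + (-18203 + 120)) = -5964/(-7026 - 18083) = -5964/(-25109) = -5964*(-1/25109) = 852/3587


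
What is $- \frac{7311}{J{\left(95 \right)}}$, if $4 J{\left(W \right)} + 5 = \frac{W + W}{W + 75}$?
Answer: $\frac{82858}{11} \approx 7532.5$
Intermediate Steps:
$J{\left(W \right)} = - \frac{5}{4} + \frac{W}{2 \left(75 + W\right)}$ ($J{\left(W \right)} = - \frac{5}{4} + \frac{\left(W + W\right) \frac{1}{W + 75}}{4} = - \frac{5}{4} + \frac{2 W \frac{1}{75 + W}}{4} = - \frac{5}{4} + \frac{W}{2 \left(75 + W\right)}$)
$- \frac{7311}{J{\left(95 \right)}} = - \frac{7311}{\frac{3}{4} \frac{1}{75 + 95} \left(-125 - 95\right)} = - \frac{7311}{\frac{3}{4} \cdot \frac{1}{170} \left(-125 - 95\right)} = - \frac{7311}{\frac{3}{4} \cdot \frac{1}{170} \left(-220\right)} = - \frac{7311}{- \frac{33}{34}} = \left(-7311\right) \left(- \frac{34}{33}\right) = \frac{82858}{11}$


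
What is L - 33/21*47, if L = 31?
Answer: -300/7 ≈ -42.857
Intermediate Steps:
L - 33/21*47 = 31 - 33/21*47 = 31 - 33*1/21*47 = 31 - 11/7*47 = 31 - 517/7 = -300/7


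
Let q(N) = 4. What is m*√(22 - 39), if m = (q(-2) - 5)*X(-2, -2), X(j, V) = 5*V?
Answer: 10*I*√17 ≈ 41.231*I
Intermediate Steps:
m = 10 (m = (4 - 5)*(5*(-2)) = -1*(-10) = 10)
m*√(22 - 39) = 10*√(22 - 39) = 10*√(-17) = 10*(I*√17) = 10*I*√17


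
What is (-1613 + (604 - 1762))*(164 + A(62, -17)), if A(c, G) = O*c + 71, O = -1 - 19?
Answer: 2784855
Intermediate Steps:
O = -20
A(c, G) = 71 - 20*c (A(c, G) = -20*c + 71 = 71 - 20*c)
(-1613 + (604 - 1762))*(164 + A(62, -17)) = (-1613 + (604 - 1762))*(164 + (71 - 20*62)) = (-1613 - 1158)*(164 + (71 - 1240)) = -2771*(164 - 1169) = -2771*(-1005) = 2784855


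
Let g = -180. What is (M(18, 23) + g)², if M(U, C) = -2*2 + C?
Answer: 25921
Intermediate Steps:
M(U, C) = -4 + C
(M(18, 23) + g)² = ((-4 + 23) - 180)² = (19 - 180)² = (-161)² = 25921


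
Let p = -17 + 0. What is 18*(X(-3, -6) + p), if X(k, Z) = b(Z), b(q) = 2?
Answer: -270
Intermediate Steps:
X(k, Z) = 2
p = -17
18*(X(-3, -6) + p) = 18*(2 - 17) = 18*(-15) = -270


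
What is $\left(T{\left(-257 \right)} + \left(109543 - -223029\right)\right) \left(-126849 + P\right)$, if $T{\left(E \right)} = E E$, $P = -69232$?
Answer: $-78162004301$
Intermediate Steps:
$T{\left(E \right)} = E^{2}$
$\left(T{\left(-257 \right)} + \left(109543 - -223029\right)\right) \left(-126849 + P\right) = \left(\left(-257\right)^{2} + \left(109543 - -223029\right)\right) \left(-126849 - 69232\right) = \left(66049 + \left(109543 + 223029\right)\right) \left(-196081\right) = \left(66049 + 332572\right) \left(-196081\right) = 398621 \left(-196081\right) = -78162004301$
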